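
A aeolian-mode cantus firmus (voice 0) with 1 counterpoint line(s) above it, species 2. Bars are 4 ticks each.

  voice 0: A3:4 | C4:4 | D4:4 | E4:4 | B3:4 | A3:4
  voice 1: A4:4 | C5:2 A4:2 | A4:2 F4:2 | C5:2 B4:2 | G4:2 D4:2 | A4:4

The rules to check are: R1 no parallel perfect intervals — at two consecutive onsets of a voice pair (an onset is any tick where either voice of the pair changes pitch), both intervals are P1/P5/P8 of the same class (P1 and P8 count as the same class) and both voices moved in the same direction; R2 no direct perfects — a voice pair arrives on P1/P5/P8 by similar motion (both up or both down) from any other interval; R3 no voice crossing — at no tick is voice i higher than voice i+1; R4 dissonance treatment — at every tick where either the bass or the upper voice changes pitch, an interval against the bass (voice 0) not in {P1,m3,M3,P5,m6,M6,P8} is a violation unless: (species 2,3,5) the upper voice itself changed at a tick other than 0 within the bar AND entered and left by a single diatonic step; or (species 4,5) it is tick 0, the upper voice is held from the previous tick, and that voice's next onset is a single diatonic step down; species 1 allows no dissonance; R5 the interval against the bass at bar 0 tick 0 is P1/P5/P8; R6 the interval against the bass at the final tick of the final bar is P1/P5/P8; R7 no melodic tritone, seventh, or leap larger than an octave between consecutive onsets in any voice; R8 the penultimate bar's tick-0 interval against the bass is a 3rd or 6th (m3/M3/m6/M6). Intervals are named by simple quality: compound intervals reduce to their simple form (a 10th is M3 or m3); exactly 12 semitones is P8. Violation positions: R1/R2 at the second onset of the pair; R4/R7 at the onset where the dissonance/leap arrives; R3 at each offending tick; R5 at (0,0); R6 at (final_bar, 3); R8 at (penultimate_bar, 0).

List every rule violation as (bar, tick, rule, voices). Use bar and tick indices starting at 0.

bar 0: v0=A3 v1=A4 downbeat P8
bar 1: v0=C4 v1=C5 downbeat P8
bar 2: v0=D4 v1=A4 downbeat P5
bar 3: v0=E4 v1=C5 downbeat m6
bar 4: v0=B3 v1=G4 downbeat m6
bar 5: v0=A3 v1=A4 downbeat P8
  -> R1 @ bar 1 tick 0 v(0, 1): A3/A4 P8 -> C4/C5 P8 similar

(1, 0, R1, (0, 1))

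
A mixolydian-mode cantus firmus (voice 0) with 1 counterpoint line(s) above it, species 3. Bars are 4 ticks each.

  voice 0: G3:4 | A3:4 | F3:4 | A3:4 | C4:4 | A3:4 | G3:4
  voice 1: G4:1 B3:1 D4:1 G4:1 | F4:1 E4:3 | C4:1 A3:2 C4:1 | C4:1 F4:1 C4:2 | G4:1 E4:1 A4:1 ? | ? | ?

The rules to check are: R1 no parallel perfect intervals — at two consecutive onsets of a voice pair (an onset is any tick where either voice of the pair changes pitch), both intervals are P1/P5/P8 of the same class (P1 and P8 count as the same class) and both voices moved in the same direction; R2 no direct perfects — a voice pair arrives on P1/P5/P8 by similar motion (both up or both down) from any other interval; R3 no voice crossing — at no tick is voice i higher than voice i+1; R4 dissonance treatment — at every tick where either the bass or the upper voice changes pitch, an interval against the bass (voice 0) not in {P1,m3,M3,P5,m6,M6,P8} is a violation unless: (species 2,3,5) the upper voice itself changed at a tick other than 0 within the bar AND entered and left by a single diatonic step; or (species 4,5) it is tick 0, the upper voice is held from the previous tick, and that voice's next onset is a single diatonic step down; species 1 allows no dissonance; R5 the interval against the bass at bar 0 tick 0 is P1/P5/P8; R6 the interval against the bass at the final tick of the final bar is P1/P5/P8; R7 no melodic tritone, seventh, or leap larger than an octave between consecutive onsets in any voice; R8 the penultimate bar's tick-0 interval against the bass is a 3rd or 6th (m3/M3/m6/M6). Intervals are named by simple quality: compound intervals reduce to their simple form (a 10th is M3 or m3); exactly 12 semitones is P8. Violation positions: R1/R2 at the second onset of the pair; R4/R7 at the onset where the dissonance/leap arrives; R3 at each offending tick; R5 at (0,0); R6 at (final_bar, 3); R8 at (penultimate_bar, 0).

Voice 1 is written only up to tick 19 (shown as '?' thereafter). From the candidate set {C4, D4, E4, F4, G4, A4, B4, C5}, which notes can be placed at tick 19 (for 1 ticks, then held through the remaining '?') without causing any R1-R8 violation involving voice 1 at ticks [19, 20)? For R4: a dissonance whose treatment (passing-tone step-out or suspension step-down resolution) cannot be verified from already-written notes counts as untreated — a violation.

{A4, C4, C5, E4, G4}

C4: legal
D4: violates R4
E4: legal
F4: violates R4
G4: legal
A4: legal
B4: violates R4
C5: legal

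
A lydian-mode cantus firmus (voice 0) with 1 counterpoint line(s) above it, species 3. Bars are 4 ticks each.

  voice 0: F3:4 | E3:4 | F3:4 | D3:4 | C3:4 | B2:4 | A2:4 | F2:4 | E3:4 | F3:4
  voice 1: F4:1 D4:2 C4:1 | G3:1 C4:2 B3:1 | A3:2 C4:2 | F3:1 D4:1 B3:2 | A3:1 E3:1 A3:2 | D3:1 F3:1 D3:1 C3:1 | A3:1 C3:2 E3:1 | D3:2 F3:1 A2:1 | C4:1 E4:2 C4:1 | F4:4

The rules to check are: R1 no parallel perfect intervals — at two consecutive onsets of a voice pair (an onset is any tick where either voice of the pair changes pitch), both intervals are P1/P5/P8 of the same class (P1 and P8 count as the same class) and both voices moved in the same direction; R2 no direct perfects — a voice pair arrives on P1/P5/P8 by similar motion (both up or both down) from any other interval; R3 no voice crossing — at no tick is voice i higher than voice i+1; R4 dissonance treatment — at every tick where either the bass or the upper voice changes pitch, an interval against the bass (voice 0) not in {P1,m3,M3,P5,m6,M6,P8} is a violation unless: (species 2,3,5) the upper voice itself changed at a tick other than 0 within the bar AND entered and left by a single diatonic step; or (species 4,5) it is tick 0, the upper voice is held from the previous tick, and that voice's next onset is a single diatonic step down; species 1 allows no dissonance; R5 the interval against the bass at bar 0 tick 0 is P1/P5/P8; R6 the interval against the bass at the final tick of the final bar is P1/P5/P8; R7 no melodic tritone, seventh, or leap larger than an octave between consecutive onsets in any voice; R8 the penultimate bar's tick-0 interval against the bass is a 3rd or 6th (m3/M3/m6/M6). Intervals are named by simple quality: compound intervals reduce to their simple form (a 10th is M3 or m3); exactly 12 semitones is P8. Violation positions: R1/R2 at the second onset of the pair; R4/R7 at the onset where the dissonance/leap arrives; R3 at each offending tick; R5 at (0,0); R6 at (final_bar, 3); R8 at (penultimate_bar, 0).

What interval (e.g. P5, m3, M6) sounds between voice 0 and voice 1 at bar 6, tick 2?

voice 0=A2 voice 1=C3 -> m3

m3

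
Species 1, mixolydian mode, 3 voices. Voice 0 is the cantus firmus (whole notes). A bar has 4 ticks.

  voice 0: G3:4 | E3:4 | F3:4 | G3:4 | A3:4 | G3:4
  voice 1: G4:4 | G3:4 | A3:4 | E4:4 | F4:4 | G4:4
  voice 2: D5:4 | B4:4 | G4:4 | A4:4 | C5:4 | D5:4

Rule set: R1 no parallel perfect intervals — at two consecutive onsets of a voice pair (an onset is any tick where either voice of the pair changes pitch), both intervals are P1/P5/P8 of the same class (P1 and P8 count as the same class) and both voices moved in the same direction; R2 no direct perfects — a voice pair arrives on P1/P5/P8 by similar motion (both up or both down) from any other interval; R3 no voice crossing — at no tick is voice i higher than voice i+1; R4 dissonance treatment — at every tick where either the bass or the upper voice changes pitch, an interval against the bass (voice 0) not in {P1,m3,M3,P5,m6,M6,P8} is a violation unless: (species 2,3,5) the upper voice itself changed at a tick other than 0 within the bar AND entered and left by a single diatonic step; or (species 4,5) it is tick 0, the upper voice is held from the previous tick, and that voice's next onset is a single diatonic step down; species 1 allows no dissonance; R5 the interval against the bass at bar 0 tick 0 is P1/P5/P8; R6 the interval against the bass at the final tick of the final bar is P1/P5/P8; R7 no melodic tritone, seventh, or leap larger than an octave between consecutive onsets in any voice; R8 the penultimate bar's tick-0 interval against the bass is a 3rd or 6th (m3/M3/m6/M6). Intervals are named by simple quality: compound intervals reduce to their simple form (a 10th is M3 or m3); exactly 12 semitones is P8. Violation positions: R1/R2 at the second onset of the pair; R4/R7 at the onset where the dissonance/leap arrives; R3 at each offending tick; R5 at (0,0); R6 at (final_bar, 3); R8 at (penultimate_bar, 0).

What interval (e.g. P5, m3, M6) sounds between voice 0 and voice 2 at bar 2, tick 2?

M2

voice 0=F3 voice 2=G4 -> M2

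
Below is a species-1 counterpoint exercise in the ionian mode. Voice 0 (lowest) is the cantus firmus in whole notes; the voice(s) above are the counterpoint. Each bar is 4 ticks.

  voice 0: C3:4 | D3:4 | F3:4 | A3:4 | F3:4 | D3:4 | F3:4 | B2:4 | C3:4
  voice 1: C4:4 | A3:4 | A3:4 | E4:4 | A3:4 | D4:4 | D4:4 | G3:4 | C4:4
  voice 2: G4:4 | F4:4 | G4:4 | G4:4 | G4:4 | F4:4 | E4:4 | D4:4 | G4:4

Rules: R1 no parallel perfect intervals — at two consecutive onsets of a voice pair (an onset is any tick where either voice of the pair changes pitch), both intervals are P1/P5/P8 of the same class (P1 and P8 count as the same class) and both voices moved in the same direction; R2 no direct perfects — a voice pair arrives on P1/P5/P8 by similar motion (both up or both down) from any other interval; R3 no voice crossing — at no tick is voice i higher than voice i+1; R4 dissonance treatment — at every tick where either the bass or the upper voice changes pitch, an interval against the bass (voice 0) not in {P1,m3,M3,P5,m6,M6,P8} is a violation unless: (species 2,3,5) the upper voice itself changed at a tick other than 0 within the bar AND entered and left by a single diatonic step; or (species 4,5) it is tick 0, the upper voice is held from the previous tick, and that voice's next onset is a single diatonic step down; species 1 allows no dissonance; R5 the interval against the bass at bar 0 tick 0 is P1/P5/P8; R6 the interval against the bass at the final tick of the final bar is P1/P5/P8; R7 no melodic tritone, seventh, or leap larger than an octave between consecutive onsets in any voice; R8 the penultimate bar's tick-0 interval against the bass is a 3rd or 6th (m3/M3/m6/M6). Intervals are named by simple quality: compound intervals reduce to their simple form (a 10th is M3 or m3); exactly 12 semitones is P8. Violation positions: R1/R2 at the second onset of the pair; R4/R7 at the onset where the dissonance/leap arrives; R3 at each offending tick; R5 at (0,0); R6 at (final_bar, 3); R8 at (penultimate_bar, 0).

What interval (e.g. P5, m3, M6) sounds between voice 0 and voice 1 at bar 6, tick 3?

voice 0=F3 voice 1=D4 -> M6

M6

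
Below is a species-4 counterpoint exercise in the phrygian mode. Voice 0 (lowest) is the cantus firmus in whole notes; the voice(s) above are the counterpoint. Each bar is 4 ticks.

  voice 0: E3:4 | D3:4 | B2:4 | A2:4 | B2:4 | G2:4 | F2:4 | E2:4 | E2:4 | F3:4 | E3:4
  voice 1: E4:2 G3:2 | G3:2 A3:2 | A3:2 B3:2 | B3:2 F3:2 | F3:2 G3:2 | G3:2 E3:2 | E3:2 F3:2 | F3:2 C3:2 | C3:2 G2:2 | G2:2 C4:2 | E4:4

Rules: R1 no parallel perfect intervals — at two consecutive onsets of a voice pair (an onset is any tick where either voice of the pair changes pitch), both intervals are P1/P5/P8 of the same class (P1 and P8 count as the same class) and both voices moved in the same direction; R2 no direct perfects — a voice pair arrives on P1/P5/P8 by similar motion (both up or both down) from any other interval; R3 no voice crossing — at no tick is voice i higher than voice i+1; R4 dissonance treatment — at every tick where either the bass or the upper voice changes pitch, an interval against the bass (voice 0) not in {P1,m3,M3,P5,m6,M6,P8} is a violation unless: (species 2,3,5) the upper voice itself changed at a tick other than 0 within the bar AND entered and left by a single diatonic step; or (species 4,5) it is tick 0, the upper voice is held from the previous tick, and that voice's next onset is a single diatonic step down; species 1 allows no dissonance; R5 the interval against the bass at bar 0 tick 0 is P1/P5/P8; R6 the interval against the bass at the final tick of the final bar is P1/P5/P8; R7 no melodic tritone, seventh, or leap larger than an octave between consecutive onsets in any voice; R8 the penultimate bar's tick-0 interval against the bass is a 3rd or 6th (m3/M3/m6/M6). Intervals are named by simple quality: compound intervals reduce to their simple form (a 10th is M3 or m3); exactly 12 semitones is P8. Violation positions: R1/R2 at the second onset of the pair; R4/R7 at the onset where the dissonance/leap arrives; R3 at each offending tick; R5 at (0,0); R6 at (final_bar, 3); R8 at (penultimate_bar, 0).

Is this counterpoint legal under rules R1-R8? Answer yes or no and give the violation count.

bar 0: v0=E3 v1=E4 (P8)
bar 1: v0=D3 v1=G3 (P4)
bar 2: v0=B2 v1=A3 (m7)
bar 3: v0=A2 v1=B3 (M2)
bar 4: v0=B2 v1=F3 (TT)
bar 5: v0=G2 v1=G3 (P8)
bar 6: v0=F2 v1=E3 (M7)
bar 7: v0=E2 v1=F3 (m2)
bar 8: v0=E2 v1=C3 (m6)
bar 9: v0=F3 v1=G2 (m7)
bar 10: v0=E3 v1=E4 (P8)
  R4 @ bar1.0: D3/G3 P4 untreated
  R4 @ bar2.0: B2/A3 m7 untreated
  R4 @ bar3.0: A2/B3 M2 untreated
  R7 @ bar3.2: B3->F3 leap 6st
  R4 @ bar4.0: B2/F3 TT untreated
  R4 @ bar6.0: F2/E3 M7 untreated
  R4 @ bar7.0: E2/F3 m2 untreated
  R3 @ bar9.0: F3 above G2
  R4 @ bar9.0: F3/G2 m7 untreated
  R7 @ bar9.0: E2->F3 leap 13st
  R8 @ bar9.0: penult m7 not 3rd/6th
  R3 @ bar9.1: F3 above G2
  R7 @ bar9.2: G2->C4 leap 17st

No (13 violations)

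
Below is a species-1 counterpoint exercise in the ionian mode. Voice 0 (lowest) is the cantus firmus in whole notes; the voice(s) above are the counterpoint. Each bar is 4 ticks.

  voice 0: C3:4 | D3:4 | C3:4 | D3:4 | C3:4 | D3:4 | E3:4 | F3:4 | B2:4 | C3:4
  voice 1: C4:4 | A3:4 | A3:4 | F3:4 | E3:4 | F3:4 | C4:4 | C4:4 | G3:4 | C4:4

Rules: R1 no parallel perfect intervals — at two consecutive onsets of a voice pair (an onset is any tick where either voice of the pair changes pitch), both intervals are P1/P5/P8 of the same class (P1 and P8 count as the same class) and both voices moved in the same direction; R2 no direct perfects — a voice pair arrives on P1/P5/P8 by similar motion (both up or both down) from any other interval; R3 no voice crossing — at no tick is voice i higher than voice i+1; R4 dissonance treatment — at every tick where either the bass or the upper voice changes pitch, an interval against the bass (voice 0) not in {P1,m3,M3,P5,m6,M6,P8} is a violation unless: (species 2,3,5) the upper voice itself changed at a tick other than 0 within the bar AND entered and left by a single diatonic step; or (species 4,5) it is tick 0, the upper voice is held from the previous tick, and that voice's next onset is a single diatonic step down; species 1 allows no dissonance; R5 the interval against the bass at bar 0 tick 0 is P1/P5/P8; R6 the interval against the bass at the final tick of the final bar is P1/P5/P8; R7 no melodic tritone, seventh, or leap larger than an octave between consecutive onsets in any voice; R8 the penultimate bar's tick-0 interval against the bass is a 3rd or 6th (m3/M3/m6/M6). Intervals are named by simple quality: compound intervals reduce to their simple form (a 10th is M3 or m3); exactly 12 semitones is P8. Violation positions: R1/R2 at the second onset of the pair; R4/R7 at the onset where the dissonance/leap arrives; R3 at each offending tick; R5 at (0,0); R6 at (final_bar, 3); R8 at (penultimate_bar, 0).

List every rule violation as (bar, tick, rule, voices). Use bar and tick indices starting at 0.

(8, 0, R7, (0,))
(9, 0, R2, (0, 1))

bar 0: v0=C3 v1=C4 downbeat P8
bar 1: v0=D3 v1=A3 downbeat P5
bar 2: v0=C3 v1=A3 downbeat M6
bar 3: v0=D3 v1=F3 downbeat m3
bar 4: v0=C3 v1=E3 downbeat M3
bar 5: v0=D3 v1=F3 downbeat m3
bar 6: v0=E3 v1=C4 downbeat m6
bar 7: v0=F3 v1=C4 downbeat P5
bar 8: v0=B2 v1=G3 downbeat m6
bar 9: v0=C3 v1=C4 downbeat P8
  -> R7 @ bar 8 tick 0 v(0,): F3->B2 leap 6st
  -> R2 @ bar 9 tick 0 v(0, 1): B2/G3 m6 -> C3/C4 P8 similar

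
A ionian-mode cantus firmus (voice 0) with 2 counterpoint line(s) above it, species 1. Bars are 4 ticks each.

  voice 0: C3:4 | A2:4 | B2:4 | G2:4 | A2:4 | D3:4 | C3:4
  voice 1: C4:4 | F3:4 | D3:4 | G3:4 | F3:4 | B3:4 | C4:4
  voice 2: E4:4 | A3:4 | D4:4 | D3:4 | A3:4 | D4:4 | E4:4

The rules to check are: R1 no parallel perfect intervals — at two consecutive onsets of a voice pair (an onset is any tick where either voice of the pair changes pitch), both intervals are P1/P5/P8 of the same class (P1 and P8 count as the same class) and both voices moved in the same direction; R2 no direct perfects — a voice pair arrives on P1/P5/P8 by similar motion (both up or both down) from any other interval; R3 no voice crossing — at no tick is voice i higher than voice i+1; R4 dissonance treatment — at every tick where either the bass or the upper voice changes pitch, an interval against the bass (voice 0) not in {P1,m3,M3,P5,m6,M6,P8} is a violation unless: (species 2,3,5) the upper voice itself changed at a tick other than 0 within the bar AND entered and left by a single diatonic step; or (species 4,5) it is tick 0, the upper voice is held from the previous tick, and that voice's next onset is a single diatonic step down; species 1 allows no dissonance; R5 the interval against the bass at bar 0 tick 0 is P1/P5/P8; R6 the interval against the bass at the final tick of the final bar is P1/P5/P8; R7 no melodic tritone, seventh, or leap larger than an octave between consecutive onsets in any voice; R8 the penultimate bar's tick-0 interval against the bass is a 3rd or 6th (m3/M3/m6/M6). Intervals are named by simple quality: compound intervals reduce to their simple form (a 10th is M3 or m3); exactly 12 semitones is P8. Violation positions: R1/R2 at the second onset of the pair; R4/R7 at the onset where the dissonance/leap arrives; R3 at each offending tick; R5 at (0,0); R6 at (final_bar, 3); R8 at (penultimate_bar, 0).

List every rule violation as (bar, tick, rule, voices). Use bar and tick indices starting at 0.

(0, 0, R5, (0, 2))
(1, 0, R2, (0, 2))
(3, 0, R2, (0, 2))
(3, 0, R3, (1, 2))
(3, 1, R3, (1, 2))
(3, 2, R3, (1, 2))
(3, 3, R3, (1, 2))
(4, 0, R2, (0, 2))
(5, 0, R1, (0, 2))
(5, 0, R7, (1,))
(5, 0, R8, (0, 2))
(6, 3, R6, (0, 2))

bar 0: v0=C3 v1=C4 v2=E4 downbeat M3
bar 1: v0=A2 v1=F3 v2=A3 downbeat P8
bar 2: v0=B2 v1=D3 v2=D4 downbeat m3
bar 3: v0=G2 v1=G3 v2=D3 downbeat P5
bar 4: v0=A2 v1=F3 v2=A3 downbeat P8
bar 5: v0=D3 v1=B3 v2=D4 downbeat P8
bar 6: v0=C3 v1=C4 v2=E4 downbeat M3
  -> R5 @ bar 0 tick 0 v(0, 2): opens on M3
  -> R2 @ bar 1 tick 0 v(0, 2): C3/E4 M3 -> A2/A3 P8 similar
  -> R2 @ bar 3 tick 0 v(0, 2): B2/D4 m3 -> G2/D3 P5 similar
  -> R3 @ bar 3 tick 0 v(1, 2): G3 above D3
  -> R3 @ bar 3 tick 1 v(1, 2): G3 above D3
  -> R3 @ bar 3 tick 2 v(1, 2): G3 above D3
  -> R3 @ bar 3 tick 3 v(1, 2): G3 above D3
  -> R2 @ bar 4 tick 0 v(0, 2): G2/D3 P5 -> A2/A3 P8 similar
  -> R1 @ bar 5 tick 0 v(0, 2): A2/A3 P8 -> D3/D4 P8 similar
  -> R7 @ bar 5 tick 0 v(1,): F3->B3 leap 6st
  -> R8 @ bar 5 tick 0 v(0, 2): penult P8 not 3rd/6th
  -> R6 @ bar 6 tick 3 v(0, 2): closes on M3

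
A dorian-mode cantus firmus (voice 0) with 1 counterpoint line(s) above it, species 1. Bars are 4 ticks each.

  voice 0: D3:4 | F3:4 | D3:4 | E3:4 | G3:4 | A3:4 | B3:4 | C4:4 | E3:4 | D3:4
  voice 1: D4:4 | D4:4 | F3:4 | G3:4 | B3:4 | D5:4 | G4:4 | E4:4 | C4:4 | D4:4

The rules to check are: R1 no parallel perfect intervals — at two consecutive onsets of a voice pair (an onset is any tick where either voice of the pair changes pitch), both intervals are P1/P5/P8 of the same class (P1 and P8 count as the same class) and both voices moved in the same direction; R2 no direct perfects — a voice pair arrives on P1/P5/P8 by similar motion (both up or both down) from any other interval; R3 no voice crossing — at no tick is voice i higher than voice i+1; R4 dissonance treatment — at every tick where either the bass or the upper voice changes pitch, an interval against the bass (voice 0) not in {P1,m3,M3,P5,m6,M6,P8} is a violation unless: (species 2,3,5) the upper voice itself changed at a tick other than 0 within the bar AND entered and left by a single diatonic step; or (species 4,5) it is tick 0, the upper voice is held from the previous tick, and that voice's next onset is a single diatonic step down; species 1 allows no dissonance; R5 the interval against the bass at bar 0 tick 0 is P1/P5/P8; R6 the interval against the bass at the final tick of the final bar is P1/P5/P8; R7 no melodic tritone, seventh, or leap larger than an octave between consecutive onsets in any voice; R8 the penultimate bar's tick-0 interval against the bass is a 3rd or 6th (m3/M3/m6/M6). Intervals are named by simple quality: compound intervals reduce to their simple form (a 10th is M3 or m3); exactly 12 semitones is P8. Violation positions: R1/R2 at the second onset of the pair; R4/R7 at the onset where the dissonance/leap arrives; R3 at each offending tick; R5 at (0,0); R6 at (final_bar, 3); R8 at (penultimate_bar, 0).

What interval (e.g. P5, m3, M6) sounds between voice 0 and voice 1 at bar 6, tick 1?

voice 0=B3 voice 1=G4 -> m6

m6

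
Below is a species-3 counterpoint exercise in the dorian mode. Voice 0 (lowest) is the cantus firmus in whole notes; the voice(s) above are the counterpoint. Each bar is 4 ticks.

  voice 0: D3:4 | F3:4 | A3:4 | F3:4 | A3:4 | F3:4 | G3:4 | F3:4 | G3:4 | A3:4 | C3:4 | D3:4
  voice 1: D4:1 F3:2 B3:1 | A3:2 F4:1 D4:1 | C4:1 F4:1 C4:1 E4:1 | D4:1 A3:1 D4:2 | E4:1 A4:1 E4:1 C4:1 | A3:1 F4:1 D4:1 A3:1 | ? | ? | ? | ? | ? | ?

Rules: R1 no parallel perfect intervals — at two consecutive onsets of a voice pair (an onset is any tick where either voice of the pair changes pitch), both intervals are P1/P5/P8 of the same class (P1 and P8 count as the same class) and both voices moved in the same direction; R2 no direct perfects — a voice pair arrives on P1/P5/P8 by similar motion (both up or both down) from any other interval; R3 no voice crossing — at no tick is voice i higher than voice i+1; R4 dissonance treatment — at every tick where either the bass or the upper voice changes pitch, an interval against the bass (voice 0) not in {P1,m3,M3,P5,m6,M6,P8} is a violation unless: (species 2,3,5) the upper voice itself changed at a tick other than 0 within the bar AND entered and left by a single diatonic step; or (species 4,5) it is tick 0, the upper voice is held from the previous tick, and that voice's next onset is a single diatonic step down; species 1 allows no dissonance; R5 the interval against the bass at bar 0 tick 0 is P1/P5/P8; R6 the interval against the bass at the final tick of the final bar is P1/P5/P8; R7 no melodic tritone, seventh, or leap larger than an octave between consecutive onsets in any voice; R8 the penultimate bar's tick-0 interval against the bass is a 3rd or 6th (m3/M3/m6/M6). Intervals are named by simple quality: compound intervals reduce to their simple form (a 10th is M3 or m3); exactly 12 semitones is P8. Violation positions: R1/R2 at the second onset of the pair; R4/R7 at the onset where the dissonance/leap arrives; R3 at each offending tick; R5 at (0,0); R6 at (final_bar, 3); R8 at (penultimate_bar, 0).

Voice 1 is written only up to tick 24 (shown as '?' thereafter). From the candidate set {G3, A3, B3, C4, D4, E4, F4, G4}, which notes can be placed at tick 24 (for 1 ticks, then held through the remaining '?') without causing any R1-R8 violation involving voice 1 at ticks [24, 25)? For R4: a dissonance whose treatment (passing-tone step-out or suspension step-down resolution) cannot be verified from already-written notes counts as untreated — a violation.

{B3, E4, G3}

G3: legal
A3: violates R4
B3: legal
C4: violates R4
D4: violates R2
E4: legal
F4: violates R4
G4: violates R2,R7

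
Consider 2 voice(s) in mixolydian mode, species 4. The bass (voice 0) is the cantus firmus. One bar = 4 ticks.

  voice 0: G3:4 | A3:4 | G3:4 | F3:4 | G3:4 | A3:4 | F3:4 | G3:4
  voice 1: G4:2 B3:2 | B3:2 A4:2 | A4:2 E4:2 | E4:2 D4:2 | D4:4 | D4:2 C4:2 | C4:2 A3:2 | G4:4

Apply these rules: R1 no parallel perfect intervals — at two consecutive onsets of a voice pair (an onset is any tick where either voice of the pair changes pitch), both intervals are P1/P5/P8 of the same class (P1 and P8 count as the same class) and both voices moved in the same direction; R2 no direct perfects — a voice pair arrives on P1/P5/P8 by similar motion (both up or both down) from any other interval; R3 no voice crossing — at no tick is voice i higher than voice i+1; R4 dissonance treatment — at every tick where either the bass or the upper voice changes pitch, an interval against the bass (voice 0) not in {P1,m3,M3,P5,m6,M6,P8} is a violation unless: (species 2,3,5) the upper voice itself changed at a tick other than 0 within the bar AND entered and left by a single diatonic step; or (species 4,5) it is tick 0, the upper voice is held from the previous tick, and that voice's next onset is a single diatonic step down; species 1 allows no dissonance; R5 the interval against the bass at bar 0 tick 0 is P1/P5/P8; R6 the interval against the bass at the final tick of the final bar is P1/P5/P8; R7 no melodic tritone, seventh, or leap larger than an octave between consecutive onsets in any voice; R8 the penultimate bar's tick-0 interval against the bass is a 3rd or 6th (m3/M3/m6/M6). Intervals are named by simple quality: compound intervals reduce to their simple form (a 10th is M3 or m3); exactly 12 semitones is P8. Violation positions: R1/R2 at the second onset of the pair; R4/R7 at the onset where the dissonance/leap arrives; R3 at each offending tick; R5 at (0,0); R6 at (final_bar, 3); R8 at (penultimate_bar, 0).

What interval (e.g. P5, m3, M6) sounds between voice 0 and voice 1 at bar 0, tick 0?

P8

voice 0=G3 voice 1=G4 -> P8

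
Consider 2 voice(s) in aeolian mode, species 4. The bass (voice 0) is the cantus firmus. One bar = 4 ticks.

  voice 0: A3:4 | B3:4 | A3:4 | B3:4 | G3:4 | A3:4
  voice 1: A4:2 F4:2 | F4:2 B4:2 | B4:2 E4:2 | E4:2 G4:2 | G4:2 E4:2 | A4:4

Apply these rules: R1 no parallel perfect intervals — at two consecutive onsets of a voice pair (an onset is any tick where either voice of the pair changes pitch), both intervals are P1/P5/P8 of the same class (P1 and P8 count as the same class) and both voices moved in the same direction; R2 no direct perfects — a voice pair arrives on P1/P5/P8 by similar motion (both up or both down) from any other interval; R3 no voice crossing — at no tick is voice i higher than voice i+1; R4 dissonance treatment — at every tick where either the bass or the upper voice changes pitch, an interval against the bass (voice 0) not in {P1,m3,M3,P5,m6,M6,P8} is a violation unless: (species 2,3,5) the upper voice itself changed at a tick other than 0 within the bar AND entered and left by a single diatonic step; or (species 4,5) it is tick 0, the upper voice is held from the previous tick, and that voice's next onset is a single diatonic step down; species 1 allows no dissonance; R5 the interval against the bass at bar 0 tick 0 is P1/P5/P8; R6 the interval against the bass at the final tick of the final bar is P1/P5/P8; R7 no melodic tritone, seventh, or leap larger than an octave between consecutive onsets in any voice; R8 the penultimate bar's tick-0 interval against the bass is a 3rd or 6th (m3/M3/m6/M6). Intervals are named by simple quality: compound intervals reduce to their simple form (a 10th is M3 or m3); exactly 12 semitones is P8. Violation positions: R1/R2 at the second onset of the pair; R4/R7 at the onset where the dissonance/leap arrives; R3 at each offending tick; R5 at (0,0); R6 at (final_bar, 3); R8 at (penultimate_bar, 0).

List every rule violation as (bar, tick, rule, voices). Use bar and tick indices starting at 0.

(1, 0, R4, (0, 1))
(1, 2, R7, (1,))
(2, 0, R4, (0, 1))
(3, 0, R4, (0, 1))
(4, 0, R8, (0, 1))
(5, 0, R2, (0, 1))

bar 0: v0=A3 v1=A4 downbeat P8
bar 1: v0=B3 v1=F4 downbeat TT
bar 2: v0=A3 v1=B4 downbeat M2
bar 3: v0=B3 v1=E4 downbeat P4
bar 4: v0=G3 v1=G4 downbeat P8
bar 5: v0=A3 v1=A4 downbeat P8
  -> R4 @ bar 1 tick 0 v(0, 1): B3/F4 TT untreated
  -> R7 @ bar 1 tick 2 v(1,): F4->B4 leap 6st
  -> R4 @ bar 2 tick 0 v(0, 1): A3/B4 M2 untreated
  -> R4 @ bar 3 tick 0 v(0, 1): B3/E4 P4 untreated
  -> R8 @ bar 4 tick 0 v(0, 1): penult P8 not 3rd/6th
  -> R2 @ bar 5 tick 0 v(0, 1): G3/E4 M6 -> A3/A4 P8 similar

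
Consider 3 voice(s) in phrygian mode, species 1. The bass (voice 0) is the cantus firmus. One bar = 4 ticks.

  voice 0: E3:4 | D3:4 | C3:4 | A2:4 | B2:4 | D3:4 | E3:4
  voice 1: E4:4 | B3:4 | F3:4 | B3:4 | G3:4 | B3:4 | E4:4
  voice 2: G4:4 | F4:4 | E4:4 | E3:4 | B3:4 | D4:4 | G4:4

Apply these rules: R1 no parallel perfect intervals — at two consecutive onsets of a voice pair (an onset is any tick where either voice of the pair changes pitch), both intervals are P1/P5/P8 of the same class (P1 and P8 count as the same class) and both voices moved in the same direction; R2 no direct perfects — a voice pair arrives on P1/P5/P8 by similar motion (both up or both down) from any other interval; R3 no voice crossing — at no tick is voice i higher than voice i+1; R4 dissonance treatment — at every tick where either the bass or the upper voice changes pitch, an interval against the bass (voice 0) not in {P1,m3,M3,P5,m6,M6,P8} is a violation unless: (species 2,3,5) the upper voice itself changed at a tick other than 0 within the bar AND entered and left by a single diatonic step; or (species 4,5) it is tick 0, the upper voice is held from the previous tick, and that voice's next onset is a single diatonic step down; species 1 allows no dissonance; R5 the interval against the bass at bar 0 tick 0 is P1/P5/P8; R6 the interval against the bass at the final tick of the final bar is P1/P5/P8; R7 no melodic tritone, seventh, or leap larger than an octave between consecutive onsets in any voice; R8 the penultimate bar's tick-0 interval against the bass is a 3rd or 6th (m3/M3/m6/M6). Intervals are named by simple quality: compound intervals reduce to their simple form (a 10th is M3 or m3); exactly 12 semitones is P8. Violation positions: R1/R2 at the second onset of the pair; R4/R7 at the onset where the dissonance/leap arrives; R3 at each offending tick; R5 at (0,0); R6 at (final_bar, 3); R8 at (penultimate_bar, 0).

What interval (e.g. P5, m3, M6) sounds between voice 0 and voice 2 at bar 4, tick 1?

P8

voice 0=B2 voice 2=B3 -> P8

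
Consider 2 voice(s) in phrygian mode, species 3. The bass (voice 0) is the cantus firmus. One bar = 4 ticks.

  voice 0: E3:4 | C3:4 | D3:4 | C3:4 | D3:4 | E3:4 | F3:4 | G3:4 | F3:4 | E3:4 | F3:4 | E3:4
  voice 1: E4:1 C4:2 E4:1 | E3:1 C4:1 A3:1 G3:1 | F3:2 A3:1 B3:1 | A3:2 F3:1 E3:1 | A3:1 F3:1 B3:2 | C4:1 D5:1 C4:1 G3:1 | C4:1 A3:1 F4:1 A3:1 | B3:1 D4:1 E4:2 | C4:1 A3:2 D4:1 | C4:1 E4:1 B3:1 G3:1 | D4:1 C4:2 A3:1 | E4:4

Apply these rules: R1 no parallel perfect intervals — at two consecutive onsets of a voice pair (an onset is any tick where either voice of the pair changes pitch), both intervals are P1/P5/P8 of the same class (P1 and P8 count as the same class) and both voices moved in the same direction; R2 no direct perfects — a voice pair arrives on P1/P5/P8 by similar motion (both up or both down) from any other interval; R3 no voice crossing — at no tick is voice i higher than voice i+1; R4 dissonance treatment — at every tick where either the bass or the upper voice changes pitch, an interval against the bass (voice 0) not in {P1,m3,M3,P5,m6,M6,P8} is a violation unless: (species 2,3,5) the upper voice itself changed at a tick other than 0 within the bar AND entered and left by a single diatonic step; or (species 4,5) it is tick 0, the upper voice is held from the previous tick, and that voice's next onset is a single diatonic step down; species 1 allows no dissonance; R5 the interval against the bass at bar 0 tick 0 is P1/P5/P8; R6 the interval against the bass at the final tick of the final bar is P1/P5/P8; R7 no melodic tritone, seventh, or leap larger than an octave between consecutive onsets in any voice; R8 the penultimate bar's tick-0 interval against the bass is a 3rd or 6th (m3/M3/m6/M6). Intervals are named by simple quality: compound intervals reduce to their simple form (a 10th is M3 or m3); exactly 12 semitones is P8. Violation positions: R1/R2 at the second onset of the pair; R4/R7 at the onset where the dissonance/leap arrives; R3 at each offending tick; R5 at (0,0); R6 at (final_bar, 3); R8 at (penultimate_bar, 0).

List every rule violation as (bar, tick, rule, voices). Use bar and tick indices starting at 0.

bar 0: v0=E3 v1=E4 downbeat P8
bar 1: v0=C3 v1=E3 downbeat M3
bar 2: v0=D3 v1=F3 downbeat m3
bar 3: v0=C3 v1=A3 downbeat M6
bar 4: v0=D3 v1=A3 downbeat P5
bar 5: v0=E3 v1=C4 downbeat m6
bar 6: v0=F3 v1=C4 downbeat P5
bar 7: v0=G3 v1=B3 downbeat M3
bar 8: v0=F3 v1=C4 downbeat P5
bar 9: v0=E3 v1=C4 downbeat m6
bar 10: v0=F3 v1=D4 downbeat M6
bar 11: v0=E3 v1=E4 downbeat P8
  -> R4 @ bar 3 tick 2 v(0, 1): C3/F3 P4 untreated
  -> R2 @ bar 4 tick 0 v(0, 1): C3/E3 M3 -> D3/A3 P5 similar
  -> R7 @ bar 4 tick 2 v(1,): F3->B3 leap 6st
  -> R4 @ bar 5 tick 1 v(0, 1): E3/D5 m7 untreated
  -> R7 @ bar 5 tick 1 v(1,): C4->D5 leap 14st
  -> R7 @ bar 5 tick 2 v(1,): D5->C4 leap 14st
  -> R2 @ bar 6 tick 0 v(0, 1): E3/G3 m3 -> F3/C4 P5 similar
  -> R2 @ bar 8 tick 0 v(0, 1): G3/E4 M6 -> F3/C4 P5 similar

(3, 2, R4, (0, 1))
(4, 0, R2, (0, 1))
(4, 2, R7, (1,))
(5, 1, R4, (0, 1))
(5, 1, R7, (1,))
(5, 2, R7, (1,))
(6, 0, R2, (0, 1))
(8, 0, R2, (0, 1))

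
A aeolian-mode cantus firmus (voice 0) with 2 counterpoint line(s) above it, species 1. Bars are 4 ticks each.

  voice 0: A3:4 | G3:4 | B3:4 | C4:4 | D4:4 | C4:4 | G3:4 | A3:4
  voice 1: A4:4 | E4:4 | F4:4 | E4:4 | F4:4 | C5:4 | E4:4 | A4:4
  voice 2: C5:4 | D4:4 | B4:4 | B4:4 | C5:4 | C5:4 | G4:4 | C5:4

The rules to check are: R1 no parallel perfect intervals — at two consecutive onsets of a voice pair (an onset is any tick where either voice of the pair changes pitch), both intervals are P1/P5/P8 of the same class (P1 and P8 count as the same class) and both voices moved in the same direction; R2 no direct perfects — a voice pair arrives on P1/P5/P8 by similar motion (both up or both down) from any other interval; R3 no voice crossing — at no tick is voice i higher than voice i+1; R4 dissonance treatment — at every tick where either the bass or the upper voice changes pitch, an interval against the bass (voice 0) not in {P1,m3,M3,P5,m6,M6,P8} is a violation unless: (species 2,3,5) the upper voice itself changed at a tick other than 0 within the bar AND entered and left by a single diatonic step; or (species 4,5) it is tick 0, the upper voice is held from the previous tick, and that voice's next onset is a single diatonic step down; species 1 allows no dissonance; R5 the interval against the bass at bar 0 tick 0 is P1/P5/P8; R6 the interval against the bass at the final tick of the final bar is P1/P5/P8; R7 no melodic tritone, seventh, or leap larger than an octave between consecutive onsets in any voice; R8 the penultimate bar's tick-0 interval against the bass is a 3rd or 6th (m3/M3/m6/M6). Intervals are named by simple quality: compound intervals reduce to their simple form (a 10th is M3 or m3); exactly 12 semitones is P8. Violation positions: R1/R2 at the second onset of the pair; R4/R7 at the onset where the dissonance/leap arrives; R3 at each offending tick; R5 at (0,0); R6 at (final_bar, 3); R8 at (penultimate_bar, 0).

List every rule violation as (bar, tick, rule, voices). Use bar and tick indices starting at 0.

(0, 0, R5, (0, 2))
(1, 0, R2, (0, 2))
(1, 0, R3, (1, 2))
(1, 0, R7, (2,))
(1, 1, R3, (1, 2))
(1, 2, R3, (1, 2))
(1, 3, R3, (1, 2))
(2, 0, R2, (0, 2))
(2, 0, R4, (0, 1))
(3, 0, R4, (0, 2))
(4, 0, R1, (1, 2))
(4, 0, R4, (0, 2))
(6, 0, R1, (0, 2))
(6, 0, R8, (0, 2))
(7, 0, R2, (0, 1))
(7, 3, R6, (0, 2))

bar 0: v0=A3 v1=A4 v2=C5 downbeat m3
bar 1: v0=G3 v1=E4 v2=D4 downbeat P5
bar 2: v0=B3 v1=F4 v2=B4 downbeat P8
bar 3: v0=C4 v1=E4 v2=B4 downbeat M7
bar 4: v0=D4 v1=F4 v2=C5 downbeat m7
bar 5: v0=C4 v1=C5 v2=C5 downbeat P8
bar 6: v0=G3 v1=E4 v2=G4 downbeat P8
bar 7: v0=A3 v1=A4 v2=C5 downbeat m3
  -> R5 @ bar 0 tick 0 v(0, 2): opens on m3
  -> R2 @ bar 1 tick 0 v(0, 2): A3/C5 m3 -> G3/D4 P5 similar
  -> R3 @ bar 1 tick 0 v(1, 2): E4 above D4
  -> R7 @ bar 1 tick 0 v(2,): C5->D4 leap 10st
  -> R3 @ bar 1 tick 1 v(1, 2): E4 above D4
  -> R3 @ bar 1 tick 2 v(1, 2): E4 above D4
  -> R3 @ bar 1 tick 3 v(1, 2): E4 above D4
  -> R2 @ bar 2 tick 0 v(0, 2): G3/D4 P5 -> B3/B4 P8 similar
  -> R4 @ bar 2 tick 0 v(0, 1): B3/F4 TT untreated
  -> R4 @ bar 3 tick 0 v(0, 2): C4/B4 M7 untreated
  -> R1 @ bar 4 tick 0 v(1, 2): E4/B4 P5 -> F4/C5 P5 similar
  -> R4 @ bar 4 tick 0 v(0, 2): D4/C5 m7 untreated
  -> R1 @ bar 6 tick 0 v(0, 2): C4/C5 P8 -> G3/G4 P8 similar
  -> R8 @ bar 6 tick 0 v(0, 2): penult P8 not 3rd/6th
  -> R2 @ bar 7 tick 0 v(0, 1): G3/E4 M6 -> A3/A4 P8 similar
  -> R6 @ bar 7 tick 3 v(0, 2): closes on m3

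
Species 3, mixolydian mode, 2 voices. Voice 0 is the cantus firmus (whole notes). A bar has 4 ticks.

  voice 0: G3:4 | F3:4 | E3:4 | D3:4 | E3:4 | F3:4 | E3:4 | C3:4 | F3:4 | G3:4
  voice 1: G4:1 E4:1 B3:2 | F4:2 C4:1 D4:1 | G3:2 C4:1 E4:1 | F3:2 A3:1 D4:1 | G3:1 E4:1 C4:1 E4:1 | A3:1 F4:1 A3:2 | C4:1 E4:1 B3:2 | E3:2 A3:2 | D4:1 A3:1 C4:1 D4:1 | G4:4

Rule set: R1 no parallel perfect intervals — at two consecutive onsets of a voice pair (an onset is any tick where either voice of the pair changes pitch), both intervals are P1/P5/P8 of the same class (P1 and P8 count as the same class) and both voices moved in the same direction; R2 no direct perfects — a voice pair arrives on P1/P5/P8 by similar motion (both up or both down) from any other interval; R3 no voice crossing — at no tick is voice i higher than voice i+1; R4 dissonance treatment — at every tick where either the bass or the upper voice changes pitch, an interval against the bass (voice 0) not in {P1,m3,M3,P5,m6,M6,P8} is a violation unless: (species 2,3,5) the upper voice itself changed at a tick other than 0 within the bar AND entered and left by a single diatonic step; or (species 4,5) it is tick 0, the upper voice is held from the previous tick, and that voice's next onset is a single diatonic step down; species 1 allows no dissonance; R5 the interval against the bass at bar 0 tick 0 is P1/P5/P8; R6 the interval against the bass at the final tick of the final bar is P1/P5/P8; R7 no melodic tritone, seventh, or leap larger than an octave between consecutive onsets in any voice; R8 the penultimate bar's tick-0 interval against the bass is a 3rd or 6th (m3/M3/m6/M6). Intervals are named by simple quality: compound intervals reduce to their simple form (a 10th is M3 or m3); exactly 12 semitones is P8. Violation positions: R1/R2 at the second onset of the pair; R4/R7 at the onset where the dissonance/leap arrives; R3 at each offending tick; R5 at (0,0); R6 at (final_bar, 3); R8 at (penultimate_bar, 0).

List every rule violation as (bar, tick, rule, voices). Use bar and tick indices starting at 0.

bar 0: v0=G3 v1=G4 downbeat P8
bar 1: v0=F3 v1=F4 downbeat P8
bar 2: v0=E3 v1=G3 downbeat m3
bar 3: v0=D3 v1=F3 downbeat m3
bar 4: v0=E3 v1=G3 downbeat m3
bar 5: v0=F3 v1=A3 downbeat M3
bar 6: v0=E3 v1=C4 downbeat m6
bar 7: v0=C3 v1=E3 downbeat M3
bar 8: v0=F3 v1=D4 downbeat M6
bar 9: v0=G3 v1=G4 downbeat P8
  -> R7 @ bar 1 tick 0 v(1,): B3->F4 leap 6st
  -> R7 @ bar 3 tick 0 v(1,): E4->F3 leap 11st
  -> R2 @ bar 9 tick 0 v(0, 1): F3/D4 M6 -> G3/G4 P8 similar

(1, 0, R7, (1,))
(3, 0, R7, (1,))
(9, 0, R2, (0, 1))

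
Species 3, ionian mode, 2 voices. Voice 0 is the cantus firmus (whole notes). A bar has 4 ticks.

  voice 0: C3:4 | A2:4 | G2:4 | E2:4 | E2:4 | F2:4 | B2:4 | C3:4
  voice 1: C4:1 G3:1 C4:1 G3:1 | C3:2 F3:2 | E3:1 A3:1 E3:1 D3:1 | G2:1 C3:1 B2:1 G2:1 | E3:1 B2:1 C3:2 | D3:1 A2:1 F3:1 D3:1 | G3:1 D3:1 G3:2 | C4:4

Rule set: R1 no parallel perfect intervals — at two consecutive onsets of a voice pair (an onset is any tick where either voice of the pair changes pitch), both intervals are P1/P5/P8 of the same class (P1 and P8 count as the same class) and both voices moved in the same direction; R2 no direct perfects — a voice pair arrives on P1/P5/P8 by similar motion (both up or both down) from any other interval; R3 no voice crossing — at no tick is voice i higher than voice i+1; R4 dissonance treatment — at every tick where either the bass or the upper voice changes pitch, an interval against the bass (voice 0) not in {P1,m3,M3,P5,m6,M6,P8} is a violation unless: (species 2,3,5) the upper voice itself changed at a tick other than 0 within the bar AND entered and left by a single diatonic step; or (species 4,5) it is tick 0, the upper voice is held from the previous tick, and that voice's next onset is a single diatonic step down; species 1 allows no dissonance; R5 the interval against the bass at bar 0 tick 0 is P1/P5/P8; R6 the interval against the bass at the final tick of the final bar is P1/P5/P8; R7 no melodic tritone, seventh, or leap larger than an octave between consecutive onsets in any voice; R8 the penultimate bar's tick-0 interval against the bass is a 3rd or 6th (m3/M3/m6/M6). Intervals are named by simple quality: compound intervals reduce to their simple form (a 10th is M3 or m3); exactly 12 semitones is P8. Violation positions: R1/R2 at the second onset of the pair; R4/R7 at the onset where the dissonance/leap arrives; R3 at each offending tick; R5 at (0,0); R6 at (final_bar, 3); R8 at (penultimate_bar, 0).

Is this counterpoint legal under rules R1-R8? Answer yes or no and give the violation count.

bar 0: v0=C3 v1=C4 (P8)
bar 1: v0=A2 v1=C3 (m3)
bar 2: v0=G2 v1=E3 (M6)
bar 3: v0=E2 v1=G2 (m3)
bar 4: v0=E2 v1=E3 (P8)
bar 5: v0=F2 v1=D3 (M6)
bar 6: v0=B2 v1=G3 (m6)
bar 7: v0=C3 v1=C4 (P8)
  R4 @ bar2.1: G2/A3 M2 untreated
  R7 @ bar6.0: F2->B2 leap 6st
  R2 @ bar7.0: B2/G3 m6 -> C3/C4 P8 similar

No (3 violations)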